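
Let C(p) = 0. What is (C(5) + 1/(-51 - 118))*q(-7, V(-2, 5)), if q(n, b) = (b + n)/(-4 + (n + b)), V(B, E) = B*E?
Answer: -17/3549 ≈ -0.0047901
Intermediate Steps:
q(n, b) = (b + n)/(-4 + b + n) (q(n, b) = (b + n)/(-4 + (b + n)) = (b + n)/(-4 + b + n))
(C(5) + 1/(-51 - 118))*q(-7, V(-2, 5)) = (0 + 1/(-51 - 118))*((-2*5 - 7)/(-4 - 2*5 - 7)) = (0 + 1/(-169))*((-10 - 7)/(-4 - 10 - 7)) = (0 - 1/169)*(-17/(-21)) = -(-1)*(-17)/3549 = -1/169*17/21 = -17/3549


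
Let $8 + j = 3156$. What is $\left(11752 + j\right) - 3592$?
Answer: $11308$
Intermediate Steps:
$j = 3148$ ($j = -8 + 3156 = 3148$)
$\left(11752 + j\right) - 3592 = \left(11752 + 3148\right) - 3592 = 14900 - 3592 = 11308$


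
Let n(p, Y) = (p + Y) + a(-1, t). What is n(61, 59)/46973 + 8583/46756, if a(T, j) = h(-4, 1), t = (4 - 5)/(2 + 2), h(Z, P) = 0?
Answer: 408779979/2196269588 ≈ 0.18612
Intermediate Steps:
t = -¼ (t = -1/4 = -1*¼ = -¼ ≈ -0.25000)
a(T, j) = 0
n(p, Y) = Y + p (n(p, Y) = (p + Y) + 0 = (Y + p) + 0 = Y + p)
n(61, 59)/46973 + 8583/46756 = (59 + 61)/46973 + 8583/46756 = 120*(1/46973) + 8583*(1/46756) = 120/46973 + 8583/46756 = 408779979/2196269588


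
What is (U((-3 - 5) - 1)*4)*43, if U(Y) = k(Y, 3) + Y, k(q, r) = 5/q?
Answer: -14792/9 ≈ -1643.6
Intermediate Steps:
U(Y) = Y + 5/Y (U(Y) = 5/Y + Y = Y + 5/Y)
(U((-3 - 5) - 1)*4)*43 = ((((-3 - 5) - 1) + 5/((-3 - 5) - 1))*4)*43 = (((-8 - 1) + 5/(-8 - 1))*4)*43 = ((-9 + 5/(-9))*4)*43 = ((-9 + 5*(-⅑))*4)*43 = ((-9 - 5/9)*4)*43 = -86/9*4*43 = -344/9*43 = -14792/9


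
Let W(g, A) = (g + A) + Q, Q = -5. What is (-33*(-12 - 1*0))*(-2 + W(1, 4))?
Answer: -792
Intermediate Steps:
W(g, A) = -5 + A + g (W(g, A) = (g + A) - 5 = (A + g) - 5 = -5 + A + g)
(-33*(-12 - 1*0))*(-2 + W(1, 4)) = (-33*(-12 - 1*0))*(-2 + (-5 + 4 + 1)) = (-33*(-12 + 0))*(-2 + 0) = -33*(-12)*(-2) = 396*(-2) = -792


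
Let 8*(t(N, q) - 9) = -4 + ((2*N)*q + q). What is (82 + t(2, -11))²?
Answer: 447561/64 ≈ 6993.1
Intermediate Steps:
t(N, q) = 17/2 + q/8 + N*q/4 (t(N, q) = 9 + (-4 + ((2*N)*q + q))/8 = 9 + (-4 + (2*N*q + q))/8 = 9 + (-4 + (q + 2*N*q))/8 = 9 + (-4 + q + 2*N*q)/8 = 9 + (-½ + q/8 + N*q/4) = 17/2 + q/8 + N*q/4)
(82 + t(2, -11))² = (82 + (17/2 + (⅛)*(-11) + (¼)*2*(-11)))² = (82 + (17/2 - 11/8 - 11/2))² = (82 + 13/8)² = (669/8)² = 447561/64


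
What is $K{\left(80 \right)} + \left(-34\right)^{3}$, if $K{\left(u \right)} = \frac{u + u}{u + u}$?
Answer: $-39303$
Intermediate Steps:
$K{\left(u \right)} = 1$ ($K{\left(u \right)} = \frac{2 u}{2 u} = 2 u \frac{1}{2 u} = 1$)
$K{\left(80 \right)} + \left(-34\right)^{3} = 1 + \left(-34\right)^{3} = 1 - 39304 = -39303$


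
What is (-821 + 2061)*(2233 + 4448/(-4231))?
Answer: 11709785000/4231 ≈ 2.7676e+6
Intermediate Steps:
(-821 + 2061)*(2233 + 4448/(-4231)) = 1240*(2233 + 4448*(-1/4231)) = 1240*(2233 - 4448/4231) = 1240*(9443375/4231) = 11709785000/4231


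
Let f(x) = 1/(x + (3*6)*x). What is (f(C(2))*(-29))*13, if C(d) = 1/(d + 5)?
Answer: -2639/19 ≈ -138.89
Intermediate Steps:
C(d) = 1/(5 + d)
f(x) = 1/(19*x) (f(x) = 1/(x + 18*x) = 1/(19*x))
(f(C(2))*(-29))*13 = ((1/(19*(1/(5 + 2))))*(-29))*13 = ((1/(19*(1/7)))*(-29))*13 = (((1/19)*7)*(-29))*13 = ((7/19)*(-29))*13 = -203/19*13 = -2639/19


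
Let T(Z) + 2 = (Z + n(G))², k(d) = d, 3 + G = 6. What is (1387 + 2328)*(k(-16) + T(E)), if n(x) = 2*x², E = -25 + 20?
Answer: 560965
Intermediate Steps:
G = 3 (G = -3 + 6 = 3)
E = -5
T(Z) = -2 + (18 + Z)² (T(Z) = -2 + (Z + 2*3²)² = -2 + (Z + 2*9)² = -2 + (Z + 18)² = -2 + (18 + Z)²)
(1387 + 2328)*(k(-16) + T(E)) = (1387 + 2328)*(-16 + (-2 + (18 - 5)²)) = 3715*(-16 + (-2 + 13²)) = 3715*(-16 + (-2 + 169)) = 3715*(-16 + 167) = 3715*151 = 560965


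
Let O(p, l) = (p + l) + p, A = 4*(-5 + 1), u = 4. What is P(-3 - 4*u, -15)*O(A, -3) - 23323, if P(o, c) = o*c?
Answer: -33298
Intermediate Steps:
A = -16 (A = 4*(-4) = -16)
O(p, l) = l + 2*p (O(p, l) = (l + p) + p = l + 2*p)
P(o, c) = c*o
P(-3 - 4*u, -15)*O(A, -3) - 23323 = (-15*(-3 - 4*4))*(-3 + 2*(-16)) - 23323 = (-15*(-3 - 16))*(-3 - 32) - 23323 = -15*(-19)*(-35) - 23323 = 285*(-35) - 23323 = -9975 - 23323 = -33298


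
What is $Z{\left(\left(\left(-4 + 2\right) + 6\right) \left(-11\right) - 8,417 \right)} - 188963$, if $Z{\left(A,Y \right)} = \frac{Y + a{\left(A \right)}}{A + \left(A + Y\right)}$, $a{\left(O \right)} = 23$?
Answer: $- \frac{59144979}{313} \approx -1.8896 \cdot 10^{5}$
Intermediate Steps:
$Z{\left(A,Y \right)} = \frac{23 + Y}{Y + 2 A}$ ($Z{\left(A,Y \right)} = \frac{Y + 23}{A + \left(A + Y\right)} = \frac{23 + Y}{Y + 2 A}$)
$Z{\left(\left(\left(-4 + 2\right) + 6\right) \left(-11\right) - 8,417 \right)} - 188963 = \frac{23 + 417}{417 + 2 \left(\left(\left(-4 + 2\right) + 6\right) \left(-11\right) - 8\right)} - 188963 = \frac{1}{417 + 2 \left(\left(-2 + 6\right) \left(-11\right) - 8\right)} 440 - 188963 = \frac{1}{417 + 2 \left(4 \left(-11\right) - 8\right)} 440 - 188963 = \frac{1}{417 + 2 \left(-44 - 8\right)} 440 - 188963 = \frac{1}{417 + 2 \left(-52\right)} 440 - 188963 = \frac{1}{417 - 104} \cdot 440 - 188963 = \frac{1}{313} \cdot 440 - 188963 = \frac{440}{313} - 188963 = - \frac{59144979}{313}$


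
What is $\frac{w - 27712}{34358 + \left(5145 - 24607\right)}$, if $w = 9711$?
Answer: $- \frac{18001}{14896} \approx -1.2084$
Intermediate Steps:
$\frac{w - 27712}{34358 + \left(5145 - 24607\right)} = \frac{9711 - 27712}{34358 + \left(5145 - 24607\right)} = - \frac{18001}{34358 - 19462} = - \frac{18001}{14896}$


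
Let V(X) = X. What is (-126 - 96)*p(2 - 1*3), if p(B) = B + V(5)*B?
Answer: 1332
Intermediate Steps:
p(B) = 6*B (p(B) = B + 5*B = 6*B)
(-126 - 96)*p(2 - 1*3) = (-126 - 96)*(6*(2 - 1*3)) = -1332*(2 - 3) = -1332*(-1) = -222*(-6) = 1332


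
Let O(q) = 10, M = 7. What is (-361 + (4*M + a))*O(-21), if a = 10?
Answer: -3230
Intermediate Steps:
(-361 + (4*M + a))*O(-21) = (-361 + (4*7 + 10))*10 = (-361 + (28 + 10))*10 = (-361 + 38)*10 = -323*10 = -3230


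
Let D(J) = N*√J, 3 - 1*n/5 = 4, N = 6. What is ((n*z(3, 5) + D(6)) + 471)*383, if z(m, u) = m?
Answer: 174648 + 2298*√6 ≈ 1.8028e+5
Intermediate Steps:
n = -5 (n = 15 - 5*4 = 15 - 20 = -5)
D(J) = 6*√J
((n*z(3, 5) + D(6)) + 471)*383 = ((-5*3 + 6*√6) + 471)*383 = ((-15 + 6*√6) + 471)*383 = (456 + 6*√6)*383 = 174648 + 2298*√6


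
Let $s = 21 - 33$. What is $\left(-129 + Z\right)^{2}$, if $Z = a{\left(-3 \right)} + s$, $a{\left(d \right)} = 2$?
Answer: $19321$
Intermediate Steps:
$s = -12$
$Z = -10$ ($Z = 2 - 12 = -10$)
$\left(-129 + Z\right)^{2} = \left(-129 - 10\right)^{2} = \left(-139\right)^{2} = 19321$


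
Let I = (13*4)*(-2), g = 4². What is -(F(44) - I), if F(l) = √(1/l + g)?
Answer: -104 - √7755/22 ≈ -108.00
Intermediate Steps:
g = 16
I = -104 (I = 52*(-2) = -104)
F(l) = √(16 + 1/l) (F(l) = √(1/l + 16) = √(16 + 1/l))
-(F(44) - I) = -(√(16 + 1/44) - 1*(-104)) = -(√(16 + 1/44) + 104) = -(√(705/44) + 104) = -(√7755/22 + 104) = -(104 + √7755/22) = -104 - √7755/22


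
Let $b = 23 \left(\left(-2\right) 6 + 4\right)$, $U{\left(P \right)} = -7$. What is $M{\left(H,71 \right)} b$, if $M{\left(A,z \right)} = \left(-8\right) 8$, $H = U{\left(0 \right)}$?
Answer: $11776$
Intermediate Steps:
$H = -7$
$M{\left(A,z \right)} = -64$
$b = -184$ ($b = 23 \left(-12 + 4\right) = 23 \left(-8\right) = -184$)
$M{\left(H,71 \right)} b = \left(-64\right) \left(-184\right) = 11776$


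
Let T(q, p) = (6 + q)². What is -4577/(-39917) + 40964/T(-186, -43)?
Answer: 445863697/323327700 ≈ 1.3790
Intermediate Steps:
-4577/(-39917) + 40964/T(-186, -43) = -4577/(-39917) + 40964/((6 - 186)²) = -4577*(-1/39917) + 40964/((-180)²) = 4577/39917 + 40964/32400 = 4577/39917 + 40964*(1/32400) = 4577/39917 + 10241/8100 = 445863697/323327700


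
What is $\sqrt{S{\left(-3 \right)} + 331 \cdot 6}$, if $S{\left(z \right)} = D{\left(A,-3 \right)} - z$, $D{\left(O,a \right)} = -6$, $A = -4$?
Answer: $\sqrt{1983} \approx 44.531$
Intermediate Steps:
$S{\left(z \right)} = -6 - z$
$\sqrt{S{\left(-3 \right)} + 331 \cdot 6} = \sqrt{\left(-6 - -3\right) + 331 \cdot 6} = \sqrt{\left(-6 + 3\right) + 1986} = \sqrt{-3 + 1986} = \sqrt{1983}$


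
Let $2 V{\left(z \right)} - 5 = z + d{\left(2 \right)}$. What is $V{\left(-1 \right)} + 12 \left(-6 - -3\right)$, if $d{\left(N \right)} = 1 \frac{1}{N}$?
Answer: $- \frac{135}{4} \approx -33.75$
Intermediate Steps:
$d{\left(N \right)} = \frac{1}{N}$
$V{\left(z \right)} = \frac{11}{4} + \frac{z}{2}$ ($V{\left(z \right)} = \frac{5}{2} + \frac{z + \frac{1}{2}}{2} = \frac{5}{2} + \frac{\frac{1}{2} + z}{2} = \frac{5}{2} + \left(\frac{1}{4} + \frac{z}{2}\right) = \frac{11}{4} + \frac{z}{2}$)
$V{\left(-1 \right)} + 12 \left(-6 - -3\right) = \left(\frac{11}{4} + \frac{1}{2} \left(-1\right)\right) + 12 \left(-6 - -3\right) = \left(\frac{11}{4} - \frac{1}{2}\right) + 12 \left(-6 + 3\right) = \frac{9}{4} + 12 \left(-3\right) = \frac{9}{4} - 36 = - \frac{135}{4}$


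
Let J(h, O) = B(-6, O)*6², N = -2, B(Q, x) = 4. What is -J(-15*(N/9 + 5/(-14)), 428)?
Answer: -144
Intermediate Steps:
J(h, O) = 144 (J(h, O) = 4*6² = 4*36 = 144)
-J(-15*(N/9 + 5/(-14)), 428) = -1*144 = -144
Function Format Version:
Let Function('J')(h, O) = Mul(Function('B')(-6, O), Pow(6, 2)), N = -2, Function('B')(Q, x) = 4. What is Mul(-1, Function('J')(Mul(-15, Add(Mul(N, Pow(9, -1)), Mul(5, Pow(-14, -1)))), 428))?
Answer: -144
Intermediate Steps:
Function('J')(h, O) = 144 (Function('J')(h, O) = Mul(4, Pow(6, 2)) = Mul(4, 36) = 144)
Mul(-1, Function('J')(Mul(-15, Add(Mul(N, Pow(9, -1)), Mul(5, Pow(-14, -1)))), 428)) = Mul(-1, 144) = -144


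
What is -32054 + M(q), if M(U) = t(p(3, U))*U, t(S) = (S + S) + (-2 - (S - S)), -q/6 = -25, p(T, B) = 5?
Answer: -30854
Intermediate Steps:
q = 150 (q = -6*(-25) = 150)
t(S) = -2 + 2*S (t(S) = 2*S + (-2 - 1*0) = 2*S + (-2 + 0) = 2*S - 2 = -2 + 2*S)
M(U) = 8*U (M(U) = (-2 + 2*5)*U = (-2 + 10)*U = 8*U)
-32054 + M(q) = -32054 + 8*150 = -32054 + 1200 = -30854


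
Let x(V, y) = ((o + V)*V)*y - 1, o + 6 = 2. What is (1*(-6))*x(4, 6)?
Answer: 6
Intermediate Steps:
o = -4 (o = -6 + 2 = -4)
x(V, y) = -1 + V*y*(-4 + V) (x(V, y) = ((-4 + V)*V)*y - 1 = (V*(-4 + V))*y - 1 = V*y*(-4 + V) - 1 = -1 + V*y*(-4 + V))
(1*(-6))*x(4, 6) = (1*(-6))*(-1 + 6*4² - 4*4*6) = -6*(-1 + 6*16 - 96) = -6*(-1 + 96 - 96) = -6*(-1) = 6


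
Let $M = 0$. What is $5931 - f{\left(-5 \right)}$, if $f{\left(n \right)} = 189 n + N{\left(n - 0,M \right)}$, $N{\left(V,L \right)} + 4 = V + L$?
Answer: $6885$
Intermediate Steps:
$N{\left(V,L \right)} = -4 + L + V$ ($N{\left(V,L \right)} = -4 + \left(V + L\right) = -4 + \left(L + V\right) = -4 + L + V$)
$f{\left(n \right)} = -4 + 190 n$ ($f{\left(n \right)} = 189 n + \left(-4 + 0 + \left(n - 0\right)\right) = 189 n + \left(-4 + 0 + \left(n + 0\right)\right) = 189 n + \left(-4 + 0 + n\right) = 189 n + \left(-4 + n\right) = -4 + 190 n$)
$5931 - f{\left(-5 \right)} = 5931 - \left(-4 + 190 \left(-5\right)\right) = 5931 - \left(-4 - 950\right) = 5931 - -954 = 5931 + 954 = 6885$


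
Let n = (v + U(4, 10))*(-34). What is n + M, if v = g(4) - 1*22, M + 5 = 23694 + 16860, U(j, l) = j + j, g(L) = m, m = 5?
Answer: 40855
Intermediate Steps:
g(L) = 5
U(j, l) = 2*j
M = 40549 (M = -5 + (23694 + 16860) = -5 + 40554 = 40549)
v = -17 (v = 5 - 1*22 = 5 - 22 = -17)
n = 306 (n = (-17 + 2*4)*(-34) = (-17 + 8)*(-34) = -9*(-34) = 306)
n + M = 306 + 40549 = 40855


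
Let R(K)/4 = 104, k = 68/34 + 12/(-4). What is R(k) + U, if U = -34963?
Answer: -34547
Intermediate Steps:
k = -1 (k = 68*(1/34) + 12*(-¼) = 2 - 3 = -1)
R(K) = 416 (R(K) = 4*104 = 416)
R(k) + U = 416 - 34963 = -34547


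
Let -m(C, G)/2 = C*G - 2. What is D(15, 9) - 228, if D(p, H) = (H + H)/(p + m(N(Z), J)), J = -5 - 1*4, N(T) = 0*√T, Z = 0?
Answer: -4314/19 ≈ -227.05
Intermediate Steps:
N(T) = 0
J = -9 (J = -5 - 4 = -9)
m(C, G) = 4 - 2*C*G (m(C, G) = -2*(C*G - 2) = -2*(-2 + C*G) = 4 - 2*C*G)
D(p, H) = 2*H/(4 + p) (D(p, H) = (H + H)/(p + (4 - 2*0*(-9))) = (2*H)/(p + (4 + 0)) = (2*H)/(p + 4) = (2*H)/(4 + p) = 2*H/(4 + p))
D(15, 9) - 228 = 2*9/(4 + 15) - 228 = 2*9/19 - 228 = 2*9*(1/19) - 228 = 18/19 - 228 = -4314/19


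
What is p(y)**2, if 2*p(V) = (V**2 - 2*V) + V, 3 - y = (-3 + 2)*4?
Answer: 441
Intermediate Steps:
y = 7 (y = 3 - (-3 + 2)*4 = 3 - (-1)*4 = 3 - 1*(-4) = 3 + 4 = 7)
p(V) = V**2/2 - V/2 (p(V) = ((V**2 - 2*V) + V)/2 = (V**2 - V)/2 = V**2/2 - V/2)
p(y)**2 = ((1/2)*7*(-1 + 7))**2 = ((1/2)*7*6)**2 = 21**2 = 441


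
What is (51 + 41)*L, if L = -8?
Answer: -736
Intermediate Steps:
(51 + 41)*L = (51 + 41)*(-8) = 92*(-8) = -736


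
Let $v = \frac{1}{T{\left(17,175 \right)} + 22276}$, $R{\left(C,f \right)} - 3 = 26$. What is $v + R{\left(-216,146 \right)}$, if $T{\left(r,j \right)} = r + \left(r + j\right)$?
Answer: $\frac{652066}{22485} \approx 29.0$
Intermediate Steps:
$R{\left(C,f \right)} = 29$ ($R{\left(C,f \right)} = 3 + 26 = 29$)
$T{\left(r,j \right)} = j + 2 r$ ($T{\left(r,j \right)} = r + \left(j + r\right) = j + 2 r$)
$v = \frac{1}{22485}$ ($v = \frac{1}{\left(175 + 2 \cdot 17\right) + 22276} = \frac{1}{\left(175 + 34\right) + 22276} = \frac{1}{209 + 22276} = \frac{1}{22485} \approx 4.4474 \cdot 10^{-5}$)
$v + R{\left(-216,146 \right)} = \frac{1}{22485} + 29 = \frac{652066}{22485}$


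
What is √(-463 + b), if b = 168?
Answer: I*√295 ≈ 17.176*I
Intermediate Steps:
√(-463 + b) = √(-463 + 168) = √(-295) = I*√295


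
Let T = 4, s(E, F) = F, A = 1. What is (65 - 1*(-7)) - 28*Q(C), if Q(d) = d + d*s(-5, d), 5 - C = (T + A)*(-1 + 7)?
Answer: -16728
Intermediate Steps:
C = -25 (C = 5 - (4 + 1)*(-1 + 7) = 5 - 5*6 = 5 - 1*30 = 5 - 30 = -25)
Q(d) = d + d² (Q(d) = d + d*d = d + d²)
(65 - 1*(-7)) - 28*Q(C) = (65 - 1*(-7)) - (-700)*(1 - 25) = (65 + 7) - (-700)*(-24) = 72 - 28*600 = 72 - 16800 = -16728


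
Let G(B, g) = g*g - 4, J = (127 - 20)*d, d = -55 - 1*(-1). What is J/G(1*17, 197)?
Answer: -1926/12935 ≈ -0.14890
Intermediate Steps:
d = -54 (d = -55 + 1 = -54)
J = -5778 (J = (127 - 20)*(-54) = 107*(-54) = -5778)
G(B, g) = -4 + g**2 (G(B, g) = g**2 - 4 = -4 + g**2)
J/G(1*17, 197) = -5778/(-4 + 197**2) = -5778/(-4 + 38809) = -5778/38805 = -5778*1/38805 = -1926/12935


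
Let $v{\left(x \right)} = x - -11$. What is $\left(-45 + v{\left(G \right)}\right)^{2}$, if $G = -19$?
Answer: $2809$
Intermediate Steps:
$v{\left(x \right)} = 11 + x$ ($v{\left(x \right)} = x + 11 = 11 + x$)
$\left(-45 + v{\left(G \right)}\right)^{2} = \left(-45 + \left(11 - 19\right)\right)^{2} = \left(-45 - 8\right)^{2} = \left(-53\right)^{2} = 2809$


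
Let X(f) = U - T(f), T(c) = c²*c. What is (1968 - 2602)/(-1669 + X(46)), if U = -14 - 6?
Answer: 634/99025 ≈ 0.0064024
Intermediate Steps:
U = -20
T(c) = c³
X(f) = -20 - f³
(1968 - 2602)/(-1669 + X(46)) = (1968 - 2602)/(-1669 + (-20 - 1*46³)) = -634/(-1669 + (-20 - 1*97336)) = -634/(-1669 + (-20 - 97336)) = -634/(-1669 - 97356) = -634/(-99025) = -634*(-1/99025) = 634/99025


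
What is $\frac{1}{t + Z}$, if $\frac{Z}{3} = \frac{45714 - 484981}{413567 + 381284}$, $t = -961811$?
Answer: $- \frac{794851}{764497752962} \approx -1.0397 \cdot 10^{-6}$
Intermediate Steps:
$Z = - \frac{1317801}{794851}$ ($Z = 3 \frac{45714 - 484981}{413567 + 381284} = 3 \left(- \frac{439267}{794851}\right) = - \frac{1317801}{794851} \approx -1.6579$)
$\frac{1}{t + Z} = \frac{1}{-961811 - \frac{1317801}{794851}} = \frac{1}{- \frac{764497752962}{794851}} = - \frac{794851}{764497752962}$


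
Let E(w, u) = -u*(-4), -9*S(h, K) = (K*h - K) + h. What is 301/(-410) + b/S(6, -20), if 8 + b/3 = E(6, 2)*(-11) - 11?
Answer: -303196/9635 ≈ -31.468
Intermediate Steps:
S(h, K) = -h/9 + K/9 - K*h/9 (S(h, K) = -((K*h - K) + h)/9 = -((-K + K*h) + h)/9 = -(h - K + K*h)/9 = -h/9 + K/9 - K*h/9)
E(w, u) = 4*u
b = -321 (b = -24 + 3*((4*2)*(-11) - 11) = -24 + 3*(8*(-11) - 11) = -24 + 3*(-88 - 11) = -24 + 3*(-99) = -24 - 297 = -321)
301/(-410) + b/S(6, -20) = 301/(-410) - 321/(-⅑*6 + (⅑)*(-20) - ⅑*(-20)*6) = 301*(-1/410) - 321/(-⅔ - 20/9 + 40/3) = -301/410 - 321/94/9 = -301/410 - 321*9/94 = -301/410 - 2889/94 = -303196/9635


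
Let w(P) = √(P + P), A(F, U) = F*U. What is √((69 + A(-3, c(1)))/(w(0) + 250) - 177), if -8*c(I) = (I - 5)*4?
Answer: I*√441870/50 ≈ 13.295*I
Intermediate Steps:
c(I) = 5/2 - I/2 (c(I) = -(I - 5)*4/8 = -(-5 + I)*4/8 = -(-20 + 4*I)/8 = 5/2 - I/2)
w(P) = √2*√P (w(P) = √(2*P) = √2*√P)
√((69 + A(-3, c(1)))/(w(0) + 250) - 177) = √((69 - 3*(5/2 - ½*1))/(√2*√0 + 250) - 177) = √((69 - 3*(5/2 - ½))/(√2*0 + 250) - 177) = √((69 - 3*2)/(0 + 250) - 177) = √((69 - 6)/250 - 177) = √(63*(1/250) - 177) = √(63/250 - 177) = √(-44187/250) = I*√441870/50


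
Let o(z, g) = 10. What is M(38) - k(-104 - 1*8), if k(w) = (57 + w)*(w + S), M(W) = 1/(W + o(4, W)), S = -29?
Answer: -372239/48 ≈ -7755.0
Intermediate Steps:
M(W) = 1/(10 + W) (M(W) = 1/(W + 10) = 1/(10 + W))
k(w) = (-29 + w)*(57 + w) (k(w) = (57 + w)*(w - 29) = (57 + w)*(-29 + w) = (-29 + w)*(57 + w))
M(38) - k(-104 - 1*8) = 1/(10 + 38) - (-1653 + (-104 - 1*8)**2 + 28*(-104 - 1*8)) = 1/48 - (-1653 + (-104 - 8)**2 + 28*(-104 - 8)) = 1/48 - (-1653 + (-112)**2 + 28*(-112)) = 1/48 - (-1653 + 12544 - 3136) = 1/48 - 1*7755 = 1/48 - 7755 = -372239/48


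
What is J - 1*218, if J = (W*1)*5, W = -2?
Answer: -228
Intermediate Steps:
J = -10 (J = -2*1*5 = -2*5 = -10)
J - 1*218 = -10 - 1*218 = -10 - 218 = -228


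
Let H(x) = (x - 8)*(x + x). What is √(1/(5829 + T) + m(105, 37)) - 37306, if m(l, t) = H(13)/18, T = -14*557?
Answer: -37306 + 2*√62996186/5907 ≈ -37303.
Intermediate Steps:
T = -7798
H(x) = 2*x*(-8 + x) (H(x) = (-8 + x)*(2*x) = 2*x*(-8 + x))
m(l, t) = 65/9 (m(l, t) = (2*13*(-8 + 13))/18 = (2*13*5)*(1/18) = 130*(1/18) = 65/9)
√(1/(5829 + T) + m(105, 37)) - 37306 = √(1/(5829 - 7798) + 65/9) - 37306 = √(1/(-1969) + 65/9) - 37306 = √(-1/1969 + 65/9) - 37306 = √(127976/17721) - 37306 = 2*√62996186/5907 - 37306 = -37306 + 2*√62996186/5907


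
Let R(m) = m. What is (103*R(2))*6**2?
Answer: 7416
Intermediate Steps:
(103*R(2))*6**2 = (103*2)*6**2 = 206*36 = 7416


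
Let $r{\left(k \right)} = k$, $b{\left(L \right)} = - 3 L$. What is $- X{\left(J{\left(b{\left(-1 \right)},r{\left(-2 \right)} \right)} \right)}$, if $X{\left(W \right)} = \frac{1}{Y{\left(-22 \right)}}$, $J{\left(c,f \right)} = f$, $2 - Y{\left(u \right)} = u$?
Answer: $- \frac{1}{24} \approx -0.041667$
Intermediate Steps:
$Y{\left(u \right)} = 2 - u$
$X{\left(W \right)} = \frac{1}{24}$ ($X{\left(W \right)} = \frac{1}{2 - -22} = \frac{1}{2 + 22} = \frac{1}{24}$)
$- X{\left(J{\left(b{\left(-1 \right)},r{\left(-2 \right)} \right)} \right)} = \left(-1\right) \frac{1}{24} = - \frac{1}{24}$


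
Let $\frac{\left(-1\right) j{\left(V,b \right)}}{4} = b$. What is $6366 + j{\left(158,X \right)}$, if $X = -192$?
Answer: $7134$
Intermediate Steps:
$j{\left(V,b \right)} = - 4 b$
$6366 + j{\left(158,X \right)} = 6366 - -768 = 6366 + 768 = 7134$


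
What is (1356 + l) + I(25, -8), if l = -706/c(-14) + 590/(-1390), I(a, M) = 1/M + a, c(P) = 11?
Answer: 16100599/12232 ≈ 1316.3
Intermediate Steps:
I(a, M) = a + 1/M
l = -98783/1529 (l = -706/11 + 590/(-1390) = -706*1/11 + 590*(-1/1390) = -706/11 - 59/139 = -98783/1529 ≈ -64.606)
(1356 + l) + I(25, -8) = (1356 - 98783/1529) + (25 + 1/(-8)) = 1974541/1529 + (25 - ⅛) = 1974541/1529 + 199/8 = 16100599/12232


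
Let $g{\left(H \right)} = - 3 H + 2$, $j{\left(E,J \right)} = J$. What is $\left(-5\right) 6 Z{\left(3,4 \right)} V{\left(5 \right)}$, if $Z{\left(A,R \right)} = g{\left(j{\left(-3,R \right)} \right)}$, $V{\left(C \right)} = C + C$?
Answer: $3000$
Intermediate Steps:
$g{\left(H \right)} = 2 - 3 H$
$V{\left(C \right)} = 2 C$
$Z{\left(A,R \right)} = 2 - 3 R$
$\left(-5\right) 6 Z{\left(3,4 \right)} V{\left(5 \right)} = \left(-5\right) 6 \left(2 - 12\right) 2 \cdot 5 = - 30 \left(2 - 12\right) 10 = \left(-30\right) \left(-10\right) 10 = 300 \cdot 10 = 3000$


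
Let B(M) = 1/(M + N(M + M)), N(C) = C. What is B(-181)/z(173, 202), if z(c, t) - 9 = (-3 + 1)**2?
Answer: -1/7059 ≈ -0.00014166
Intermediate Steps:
z(c, t) = 13 (z(c, t) = 9 + (-3 + 1)**2 = 9 + (-2)**2 = 9 + 4 = 13)
B(M) = 1/(3*M) (B(M) = 1/(M + (M + M)) = 1/(M + 2*M) = 1/(3*M))
B(-181)/z(173, 202) = ((1/3)/(-181))/13 = ((1/3)*(-1/181))*(1/13) = -1/543*1/13 = -1/7059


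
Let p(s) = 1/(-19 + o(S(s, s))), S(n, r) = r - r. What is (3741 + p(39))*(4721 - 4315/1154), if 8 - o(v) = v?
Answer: 112004518425/6347 ≈ 1.7647e+7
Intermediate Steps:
S(n, r) = 0
o(v) = 8 - v
p(s) = -1/11 (p(s) = 1/(-19 + (8 - 1*0)) = 1/(-19 + (8 + 0)) = 1/(-19 + 8) = 1/(-11) = -1/11)
(3741 + p(39))*(4721 - 4315/1154) = (3741 - 1/11)*(4721 - 4315/1154) = 41150*(4721 - 4315*1/1154)/11 = 41150*(4721 - 4315/1154)/11 = (41150/11)*(5443719/1154) = 112004518425/6347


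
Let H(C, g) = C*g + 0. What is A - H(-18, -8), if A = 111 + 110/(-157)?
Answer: -5291/157 ≈ -33.701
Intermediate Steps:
H(C, g) = C*g
A = 17317/157 (A = 111 + 110*(-1/157) = 111 - 110/157 = 17317/157 ≈ 110.30)
A - H(-18, -8) = 17317/157 - (-18)*(-8) = 17317/157 - 1*144 = 17317/157 - 144 = -5291/157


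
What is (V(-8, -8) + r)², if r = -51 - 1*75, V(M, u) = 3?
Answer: 15129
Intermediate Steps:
r = -126 (r = -51 - 75 = -126)
(V(-8, -8) + r)² = (3 - 126)² = (-123)² = 15129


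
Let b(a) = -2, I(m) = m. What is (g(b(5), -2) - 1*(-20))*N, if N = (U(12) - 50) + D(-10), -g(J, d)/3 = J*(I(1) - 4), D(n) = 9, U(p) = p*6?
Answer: 62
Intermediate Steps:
U(p) = 6*p
g(J, d) = 9*J (g(J, d) = -3*J*(1 - 4) = -3*J*(-3) = -(-9)*J = 9*J)
N = 31 (N = (6*12 - 50) + 9 = (72 - 50) + 9 = 22 + 9 = 31)
(g(b(5), -2) - 1*(-20))*N = (9*(-2) - 1*(-20))*31 = (-18 + 20)*31 = 2*31 = 62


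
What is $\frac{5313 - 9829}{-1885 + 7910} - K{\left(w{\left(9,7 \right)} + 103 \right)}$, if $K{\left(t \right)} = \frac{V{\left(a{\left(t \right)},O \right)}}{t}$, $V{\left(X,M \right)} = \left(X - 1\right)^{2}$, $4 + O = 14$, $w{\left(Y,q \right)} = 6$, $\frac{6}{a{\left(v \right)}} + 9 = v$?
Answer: $- \frac{49756769}{65672500} \approx -0.75765$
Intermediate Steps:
$a{\left(v \right)} = \frac{6}{-9 + v}$
$O = 10$ ($O = -4 + 14 = 10$)
$V{\left(X,M \right)} = \left(-1 + X\right)^{2}$
$K{\left(t \right)} = \frac{\left(-1 + \frac{6}{-9 + t}\right)^{2}}{t}$
$\frac{5313 - 9829}{-1885 + 7910} - K{\left(w{\left(9,7 \right)} + 103 \right)} = \frac{5313 - 9829}{-1885 + 7910} - \frac{\left(-15 + \left(6 + 103\right)\right)^{2}}{\left(6 + 103\right) \left(-9 + \left(6 + 103\right)\right)^{2}} = - \frac{4516}{6025} - \frac{\left(-15 + 109\right)^{2}}{109 \left(-9 + 109\right)^{2}} = \left(-4516\right) \frac{1}{6025} - \frac{94^{2}}{109 \cdot 10000} = - \frac{4516}{6025} - \frac{1}{109} \cdot 8836 \cdot \frac{1}{10000} = - \frac{4516}{6025} - \frac{2209}{272500} = - \frac{49756769}{65672500}$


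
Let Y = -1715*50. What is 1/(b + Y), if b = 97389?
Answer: 1/11639 ≈ 8.5918e-5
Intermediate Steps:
Y = -85750
1/(b + Y) = 1/(97389 - 85750) = 1/11639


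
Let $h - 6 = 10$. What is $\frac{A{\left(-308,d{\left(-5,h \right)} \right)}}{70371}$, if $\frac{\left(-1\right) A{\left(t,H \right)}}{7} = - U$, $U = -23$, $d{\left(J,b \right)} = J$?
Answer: $- \frac{23}{10053} \approx -0.0022879$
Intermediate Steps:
$h = 16$ ($h = 6 + 10 = 16$)
$A{\left(t,H \right)} = -161$ ($A{\left(t,H \right)} = - 7 \left(\left(-1\right) \left(-23\right)\right) = \left(-7\right) 23 = -161$)
$\frac{A{\left(-308,d{\left(-5,h \right)} \right)}}{70371} = - \frac{161}{70371} = \left(-161\right) \frac{1}{70371} = - \frac{23}{10053}$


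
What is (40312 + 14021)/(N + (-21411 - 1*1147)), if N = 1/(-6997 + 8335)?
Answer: -72697554/30182603 ≈ -2.4086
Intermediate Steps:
N = 1/1338 ≈ 0.00074738
(40312 + 14021)/(N + (-21411 - 1*1147)) = (40312 + 14021)/(1/1338 + (-21411 - 1*1147)) = 54333/(1/1338 + (-21411 - 1147)) = 54333/(1/1338 - 22558) = 54333/(-30182603/1338) = 54333*(-1338/30182603) = -72697554/30182603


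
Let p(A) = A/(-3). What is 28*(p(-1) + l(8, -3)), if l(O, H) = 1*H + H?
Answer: -476/3 ≈ -158.67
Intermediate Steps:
l(O, H) = 2*H (l(O, H) = H + H = 2*H)
p(A) = -A/3 (p(A) = A*(-⅓) = -A/3)
28*(p(-1) + l(8, -3)) = 28*(-⅓*(-1) + 2*(-3)) = 28*(⅓ - 6) = 28*(-17/3) = -476/3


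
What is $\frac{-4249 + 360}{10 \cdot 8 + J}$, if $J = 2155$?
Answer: $- \frac{3889}{2235} \approx -1.74$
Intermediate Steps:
$\frac{-4249 + 360}{10 \cdot 8 + J} = \frac{-4249 + 360}{10 \cdot 8 + 2155} = - \frac{3889}{80 + 2155} = - \frac{3889}{2235}$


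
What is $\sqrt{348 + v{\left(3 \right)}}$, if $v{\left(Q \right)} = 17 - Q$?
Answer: $\sqrt{362} \approx 19.026$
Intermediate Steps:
$\sqrt{348 + v{\left(3 \right)}} = \sqrt{348 + \left(17 - 3\right)} = \sqrt{348 + 14} = \sqrt{362}$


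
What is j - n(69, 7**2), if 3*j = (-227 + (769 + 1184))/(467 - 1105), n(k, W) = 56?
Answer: -54455/957 ≈ -56.902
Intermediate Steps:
j = -863/957 (j = ((-227 + (769 + 1184))/(467 - 1105))/3 = ((-227 + 1953)/(-638))/3 = (1726*(-1/638))/3 = (1/3)*(-863/319) = -863/957 ≈ -0.90178)
j - n(69, 7**2) = -863/957 - 1*56 = -863/957 - 56 = -54455/957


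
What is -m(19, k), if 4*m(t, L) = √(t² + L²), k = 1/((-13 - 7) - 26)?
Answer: -√763877/184 ≈ -4.7500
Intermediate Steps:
k = -1/46 (k = 1/(-20 - 26) = 1/(-46) = -1/46 ≈ -0.021739)
m(t, L) = √(L² + t²)/4 (m(t, L) = √(t² + L²)/4 = √(L² + t²)/4)
-m(19, k) = -√((-1/46)² + 19²)/4 = -√(1/2116 + 361)/4 = -√(763877/2116)/4 = -√763877/46/4 = -√763877/184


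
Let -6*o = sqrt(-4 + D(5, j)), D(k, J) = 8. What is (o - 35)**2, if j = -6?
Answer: 11236/9 ≈ 1248.4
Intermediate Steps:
o = -1/3 (o = -sqrt(-4 + 8)/6 = -sqrt(4)/6 = -1/6*2 = -1/3 ≈ -0.33333)
(o - 35)**2 = (-1/3 - 35)**2 = (-106/3)**2 = 11236/9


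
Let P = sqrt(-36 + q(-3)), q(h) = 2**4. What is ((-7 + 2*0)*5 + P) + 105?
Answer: 70 + 2*I*sqrt(5) ≈ 70.0 + 4.4721*I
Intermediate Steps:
q(h) = 16
P = 2*I*sqrt(5) (P = sqrt(-36 + 16) = sqrt(-20) = 2*I*sqrt(5) ≈ 4.4721*I)
((-7 + 2*0)*5 + P) + 105 = ((-7 + 2*0)*5 + 2*I*sqrt(5)) + 105 = ((-7 + 0)*5 + 2*I*sqrt(5)) + 105 = (-7*5 + 2*I*sqrt(5)) + 105 = (-35 + 2*I*sqrt(5)) + 105 = 70 + 2*I*sqrt(5)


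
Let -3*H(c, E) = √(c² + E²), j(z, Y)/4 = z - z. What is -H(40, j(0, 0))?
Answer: 40/3 ≈ 13.333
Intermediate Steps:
j(z, Y) = 0 (j(z, Y) = 4*(z - z) = 4*0 = 0)
H(c, E) = -√(E² + c²)/3 (H(c, E) = -√(c² + E²)/3 = -√(E² + c²)/3)
-H(40, j(0, 0)) = -(-1)*√(0² + 40²)/3 = -(-1)*√(0 + 1600)/3 = -(-1)*√1600/3 = -(-1)*40/3 = -1*(-40/3) = 40/3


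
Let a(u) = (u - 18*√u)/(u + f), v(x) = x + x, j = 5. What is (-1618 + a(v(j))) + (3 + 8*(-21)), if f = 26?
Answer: -32089/18 - √10/2 ≈ -1784.3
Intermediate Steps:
v(x) = 2*x
a(u) = (u - 18*√u)/(26 + u) (a(u) = (u - 18*√u)/(u + 26) = (u - 18*√u)/(26 + u))
(-1618 + a(v(j))) + (3 + 8*(-21)) = (-1618 + (2*5 - 18*√10)/(26 + 2*5)) + (3 + 8*(-21)) = (-1618 + (10 - 18*√10)/(26 + 10)) + (3 - 168) = (-1618 + (10 - 18*√10)/36) - 165 = (-1618 + (5/18 - √10/2)) - 165 = (-29119/18 - √10/2) - 165 = -32089/18 - √10/2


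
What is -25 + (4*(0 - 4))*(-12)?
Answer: 167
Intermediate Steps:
-25 + (4*(0 - 4))*(-12) = -25 + (4*(-4))*(-12) = -25 - 16*(-12) = -25 + 192 = 167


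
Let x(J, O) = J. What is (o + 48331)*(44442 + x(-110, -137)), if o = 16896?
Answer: 2891643364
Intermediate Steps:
(o + 48331)*(44442 + x(-110, -137)) = (16896 + 48331)*(44442 - 110) = 65227*44332 = 2891643364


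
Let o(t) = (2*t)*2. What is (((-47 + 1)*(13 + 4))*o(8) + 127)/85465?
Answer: -24897/85465 ≈ -0.29131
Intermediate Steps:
o(t) = 4*t
(((-47 + 1)*(13 + 4))*o(8) + 127)/85465 = (((-47 + 1)*(13 + 4))*(4*8) + 127)/85465 = (-46*17*32 + 127)*(1/85465) = (-782*32 + 127)*(1/85465) = (-25024 + 127)*(1/85465) = -24897*1/85465 = -24897/85465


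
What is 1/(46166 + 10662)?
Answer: 1/56828 ≈ 1.7597e-5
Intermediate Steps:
1/(46166 + 10662) = 1/56828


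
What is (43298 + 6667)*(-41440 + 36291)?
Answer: -257269785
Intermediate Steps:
(43298 + 6667)*(-41440 + 36291) = 49965*(-5149) = -257269785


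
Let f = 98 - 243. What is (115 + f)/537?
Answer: -10/179 ≈ -0.055866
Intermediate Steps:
f = -145
(115 + f)/537 = (115 - 145)/537 = -30*1/537 = -10/179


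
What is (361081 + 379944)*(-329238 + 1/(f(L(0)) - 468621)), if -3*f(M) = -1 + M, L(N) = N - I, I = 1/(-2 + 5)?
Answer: -205795869831670995/843517 ≈ -2.4397e+11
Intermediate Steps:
I = ⅓ (I = 1/3 = ⅓ ≈ 0.33333)
L(N) = -⅓ + N (L(N) = N - 1*⅓ = N - ⅓ = -⅓ + N)
f(M) = ⅓ - M/3 (f(M) = -(-1 + M)/3 = ⅓ - M/3)
(361081 + 379944)*(-329238 + 1/(f(L(0)) - 468621)) = (361081 + 379944)*(-329238 + 1/((⅓ - (-⅓ + 0)/3) - 468621)) = 741025*(-329238 + 1/((⅓ - ⅓*(-⅓)) - 468621)) = 741025*(-329238 + 1/((⅓ + ⅑) - 468621)) = 741025*(-329238 + 1/(4/9 - 468621)) = 741025*(-329238 + 1/(-4217585/9)) = 741025*(-329238 - 9/4217585) = 741025*(-1388589250239/4217585) = -205795869831670995/843517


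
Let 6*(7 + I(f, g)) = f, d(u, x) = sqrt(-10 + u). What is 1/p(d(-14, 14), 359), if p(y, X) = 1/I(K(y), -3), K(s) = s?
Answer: -7 + I*sqrt(6)/3 ≈ -7.0 + 0.8165*I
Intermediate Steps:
I(f, g) = -7 + f/6
p(y, X) = 1/(-7 + y/6)
1/p(d(-14, 14), 359) = 1/(6/(-42 + sqrt(-10 - 14))) = 1/(6/(-42 + sqrt(-24))) = 1/(6/(-42 + 2*I*sqrt(6))) = -7 + I*sqrt(6)/3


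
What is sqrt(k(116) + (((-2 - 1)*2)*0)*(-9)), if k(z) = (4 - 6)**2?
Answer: 2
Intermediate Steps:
k(z) = 4 (k(z) = (-2)**2 = 4)
sqrt(k(116) + (((-2 - 1)*2)*0)*(-9)) = sqrt(4 + (((-2 - 1)*2)*0)*(-9)) = sqrt(4 + (-3*2*0)*(-9)) = sqrt(4 - 6*0*(-9)) = sqrt(4 + 0*(-9)) = sqrt(4 + 0) = sqrt(4) = 2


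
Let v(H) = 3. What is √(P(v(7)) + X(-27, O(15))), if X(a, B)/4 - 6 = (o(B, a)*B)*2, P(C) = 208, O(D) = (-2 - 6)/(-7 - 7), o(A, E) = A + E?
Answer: 2*√1362/7 ≈ 10.544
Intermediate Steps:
O(D) = 4/7 (O(D) = -8/(-14) = -8*(-1/14) = 4/7)
X(a, B) = 24 + 8*B*(B + a) (X(a, B) = 24 + 4*(((B + a)*B)*2) = 24 + 4*((B*(B + a))*2) = 24 + 4*(2*B*(B + a)) = 24 + 8*B*(B + a))
√(P(v(7)) + X(-27, O(15))) = √(208 + (24 + 8*(4/7)*(4/7 - 27))) = √(208 + (24 + 8*(4/7)*(-185/7))) = √(208 + (24 - 5920/49)) = √(208 - 4744/49) = √(5448/49) = 2*√1362/7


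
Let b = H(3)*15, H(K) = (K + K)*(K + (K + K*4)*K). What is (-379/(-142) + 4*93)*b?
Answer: 114918480/71 ≈ 1.6186e+6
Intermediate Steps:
H(K) = 2*K*(K + 5*K²) (H(K) = (2*K)*(K + (K + 4*K)*K) = (2*K)*(K + (5*K)*K) = (2*K)*(K + 5*K²) = 2*K*(K + 5*K²))
b = 4320 (b = (3²*(2 + 10*3))*15 = (9*(2 + 30))*15 = (9*32)*15 = 288*15 = 4320)
(-379/(-142) + 4*93)*b = (-379/(-142) + 4*93)*4320 = (-379*(-1/142) + 372)*4320 = (379/142 + 372)*4320 = (53203/142)*4320 = 114918480/71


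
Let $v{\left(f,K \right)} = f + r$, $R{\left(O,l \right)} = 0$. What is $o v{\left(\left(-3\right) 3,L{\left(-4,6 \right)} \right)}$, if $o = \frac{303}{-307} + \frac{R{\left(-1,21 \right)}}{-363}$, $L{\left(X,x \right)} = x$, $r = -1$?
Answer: $\frac{3030}{307} \approx 9.8697$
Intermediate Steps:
$v{\left(f,K \right)} = -1 + f$ ($v{\left(f,K \right)} = f - 1 = -1 + f$)
$o = - \frac{303}{307}$ ($o = \frac{303}{-307} + \frac{0}{-363} = 303 \left(- \frac{1}{307}\right) + 0 \left(- \frac{1}{363}\right) = - \frac{303}{307} + 0 = - \frac{303}{307} \approx -0.98697$)
$o v{\left(\left(-3\right) 3,L{\left(-4,6 \right)} \right)} = - \frac{303 \left(-1 - 9\right)}{307} = \left(- \frac{303}{307}\right) \left(-10\right) = \frac{3030}{307}$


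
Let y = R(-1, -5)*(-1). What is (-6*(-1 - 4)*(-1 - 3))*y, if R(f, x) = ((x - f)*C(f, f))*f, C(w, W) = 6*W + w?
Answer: -3360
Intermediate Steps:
C(w, W) = w + 6*W
R(f, x) = 7*f²*(x - f) (R(f, x) = ((x - f)*(f + 6*f))*f = ((x - f)*(7*f))*f = (7*f*(x - f))*f = 7*f²*(x - f))
y = 28 (y = (7*(-1)²*(-5 - 1*(-1)))*(-1) = (7*1*(-5 + 1))*(-1) = (7*1*(-4))*(-1) = -28*(-1) = 28)
(-6*(-1 - 4)*(-1 - 3))*y = -6*(-1 - 4)*(-1 - 3)*28 = -(-30)*(-4)*28 = -6*20*28 = -120*28 = -3360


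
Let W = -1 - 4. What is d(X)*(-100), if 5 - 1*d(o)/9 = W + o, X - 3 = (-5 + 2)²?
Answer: 1800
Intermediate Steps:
W = -5
X = 12 (X = 3 + (-5 + 2)² = 3 + (-3)² = 3 + 9 = 12)
d(o) = 90 - 9*o (d(o) = 45 - 9*(-5 + o) = 45 + (45 - 9*o) = 90 - 9*o)
d(X)*(-100) = (90 - 9*12)*(-100) = (90 - 108)*(-100) = -18*(-100) = 1800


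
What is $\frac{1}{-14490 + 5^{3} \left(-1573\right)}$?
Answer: $- \frac{1}{211115} \approx -4.7368 \cdot 10^{-6}$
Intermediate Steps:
$\frac{1}{-14490 + 5^{3} \left(-1573\right)} = \frac{1}{-14490 + 125 \left(-1573\right)} = \frac{1}{-14490 - 196625} = \frac{1}{-211115} = - \frac{1}{211115}$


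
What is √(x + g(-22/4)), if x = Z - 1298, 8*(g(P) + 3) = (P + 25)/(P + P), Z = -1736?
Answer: I*√5880061/44 ≈ 55.111*I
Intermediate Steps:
g(P) = -3 + (25 + P)/(16*P) (g(P) = -3 + ((P + 25)/(P + P))/8 = -3 + ((25 + P)/((2*P)))/8 = -3 + ((25 + P)*(1/(2*P)))/8 = -3 + ((25 + P)/(2*P))/8 = -3 + (25 + P)/(16*P))
x = -3034 (x = -1736 - 1298 = -3034)
√(x + g(-22/4)) = √(-3034 + (25 - (-47)*22/4)/(16*((-22/4)))) = √(-3034 + (25 - (-47)*22*(¼))/(16*((-22/4)))) = √(-3034 + (25 - (-47)*11/2)/(16*((-1*11/2)))) = √(-3034 + (25 - 47*(-11/2))/(16*(-11/2))) = √(-3034 + (1/16)*(-2/11)*(25 + 517/2)) = √(-3034 + (1/16)*(-2/11)*(567/2)) = √(-3034 - 567/176) = √(-534551/176) = I*√5880061/44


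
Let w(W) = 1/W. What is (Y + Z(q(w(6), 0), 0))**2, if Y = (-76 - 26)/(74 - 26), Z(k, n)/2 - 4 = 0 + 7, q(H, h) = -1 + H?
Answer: 25281/64 ≈ 395.02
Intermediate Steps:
Z(k, n) = 22 (Z(k, n) = 8 + 2*(0 + 7) = 8 + 2*7 = 8 + 14 = 22)
Y = -17/8 (Y = -102/48 = -102*1/48 = -17/8 ≈ -2.1250)
(Y + Z(q(w(6), 0), 0))**2 = (-17/8 + 22)**2 = (159/8)**2 = 25281/64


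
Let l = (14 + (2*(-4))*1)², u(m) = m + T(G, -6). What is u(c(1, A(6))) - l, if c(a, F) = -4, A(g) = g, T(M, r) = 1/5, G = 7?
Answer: -199/5 ≈ -39.800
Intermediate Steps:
T(M, r) = ⅕
u(m) = ⅕ + m (u(m) = m + ⅕ = ⅕ + m)
l = 36 (l = (14 - 8*1)² = (14 - 8)² = 6² = 36)
u(c(1, A(6))) - l = (⅕ - 4) - 1*36 = -19/5 - 36 = -199/5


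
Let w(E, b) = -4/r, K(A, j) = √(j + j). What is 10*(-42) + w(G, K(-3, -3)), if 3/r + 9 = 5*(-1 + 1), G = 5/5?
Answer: -408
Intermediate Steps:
G = 1 (G = 5*(⅕) = 1)
K(A, j) = √2*√j (K(A, j) = √(2*j) = √2*√j)
r = -⅓ (r = 3/(-9 + 5*(-1 + 1)) = 3/(-9 + 5*0) = 3/(-9 + 0) = 3/(-9) = 3*(-⅑) = -⅓ ≈ -0.33333)
w(E, b) = 12 (w(E, b) = -4/(-⅓) = -4*(-3) = 12)
10*(-42) + w(G, K(-3, -3)) = 10*(-42) + 12 = -420 + 12 = -408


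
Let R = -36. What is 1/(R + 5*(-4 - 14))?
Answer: -1/126 ≈ -0.0079365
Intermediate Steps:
1/(R + 5*(-4 - 14)) = 1/(-36 + 5*(-4 - 14)) = 1/(-36 + 5*(-18)) = 1/(-36 - 90) = 1/(-126) = -1/126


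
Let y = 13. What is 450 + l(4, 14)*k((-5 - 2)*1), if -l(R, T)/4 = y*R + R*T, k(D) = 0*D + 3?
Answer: -846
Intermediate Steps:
k(D) = 3 (k(D) = 0 + 3 = 3)
l(R, T) = -52*R - 4*R*T (l(R, T) = -4*(13*R + R*T) = -52*R - 4*R*T)
450 + l(4, 14)*k((-5 - 2)*1) = 450 - 4*4*(13 + 14)*3 = 450 - 4*4*27*3 = 450 - 432*3 = 450 - 1296 = -846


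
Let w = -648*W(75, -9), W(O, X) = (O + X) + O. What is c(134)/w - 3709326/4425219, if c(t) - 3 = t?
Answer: -12574813073/14974941096 ≈ -0.83972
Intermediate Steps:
W(O, X) = X + 2*O
c(t) = 3 + t
w = -91368 (w = -648*(-9 + 2*75) = -648*(-9 + 150) = -648*141 = -91368)
c(134)/w - 3709326/4425219 = (3 + 134)/(-91368) - 3709326/4425219 = 137*(-1/91368) - 3709326*1/4425219 = -137/91368 - 1236442/1475073 = -12574813073/14974941096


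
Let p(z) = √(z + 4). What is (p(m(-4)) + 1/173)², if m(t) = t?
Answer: 1/29929 ≈ 3.3412e-5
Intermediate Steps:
p(z) = √(4 + z)
(p(m(-4)) + 1/173)² = (√(4 - 4) + 1/173)² = (√0 + 1/173)² = (0 + 1/173)² = (1/173)² = 1/29929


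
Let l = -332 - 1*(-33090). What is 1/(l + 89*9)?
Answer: 1/33559 ≈ 2.9798e-5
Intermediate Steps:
l = 32758 (l = -332 + 33090 = 32758)
1/(l + 89*9) = 1/(32758 + 89*9) = 1/(32758 + 801) = 1/33559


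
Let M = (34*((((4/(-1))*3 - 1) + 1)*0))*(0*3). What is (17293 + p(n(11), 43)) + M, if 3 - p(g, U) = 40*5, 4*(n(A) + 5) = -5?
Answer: 17096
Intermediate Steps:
n(A) = -25/4 (n(A) = -5 + (¼)*(-5) = -5 - 5/4 = -25/4)
p(g, U) = -197 (p(g, U) = 3 - 40*5 = 3 - 1*200 = 3 - 200 = -197)
M = 0 (M = (34*((((4*(-1))*3 - 1) + 1)*0))*0 = (34*(((-4*3 - 1) + 1)*0))*0 = (34*(((-12 - 1) + 1)*0))*0 = (34*((-13 + 1)*0))*0 = (34*(-12*0))*0 = (34*0)*0 = 0*0 = 0)
(17293 + p(n(11), 43)) + M = (17293 - 197) + 0 = 17096 + 0 = 17096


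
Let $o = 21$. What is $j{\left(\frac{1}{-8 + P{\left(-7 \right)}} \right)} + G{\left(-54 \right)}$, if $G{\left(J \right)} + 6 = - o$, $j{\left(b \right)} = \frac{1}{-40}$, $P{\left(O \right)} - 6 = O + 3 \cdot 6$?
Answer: $- \frac{1081}{40} \approx -27.025$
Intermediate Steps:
$P{\left(O \right)} = 24 + O$ ($P{\left(O \right)} = 6 + \left(O + 3 \cdot 6\right) = 6 + \left(O + 18\right) = 6 + \left(18 + O\right) = 24 + O$)
$j{\left(b \right)} = - \frac{1}{40}$
$G{\left(J \right)} = -27$ ($G{\left(J \right)} = -6 - 21 = -27$)
$j{\left(\frac{1}{-8 + P{\left(-7 \right)}} \right)} + G{\left(-54 \right)} = - \frac{1}{40} - 27 = - \frac{1081}{40}$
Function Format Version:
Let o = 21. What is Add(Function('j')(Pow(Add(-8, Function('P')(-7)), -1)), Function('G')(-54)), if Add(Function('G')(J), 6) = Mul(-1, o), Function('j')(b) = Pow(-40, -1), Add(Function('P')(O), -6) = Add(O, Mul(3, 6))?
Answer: Rational(-1081, 40) ≈ -27.025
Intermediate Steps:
Function('P')(O) = Add(24, O) (Function('P')(O) = Add(6, Add(O, Mul(3, 6))) = Add(6, Add(O, 18)) = Add(6, Add(18, O)) = Add(24, O))
Function('j')(b) = Rational(-1, 40)
Function('G')(J) = -27 (Function('G')(J) = Add(-6, Mul(-1, 21)) = Add(-6, -21) = -27)
Add(Function('j')(Pow(Add(-8, Function('P')(-7)), -1)), Function('G')(-54)) = Add(Rational(-1, 40), -27) = Rational(-1081, 40)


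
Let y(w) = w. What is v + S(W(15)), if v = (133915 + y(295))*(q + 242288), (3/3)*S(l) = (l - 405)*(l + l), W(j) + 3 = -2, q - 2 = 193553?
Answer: 58494493130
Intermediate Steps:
q = 193555 (q = 2 + 193553 = 193555)
W(j) = -5 (W(j) = -3 - 2 = -5)
S(l) = 2*l*(-405 + l) (S(l) = (l - 405)*(l + l) = (-405 + l)*(2*l) = 2*l*(-405 + l))
v = 58494489030 (v = (133915 + 295)*(193555 + 242288) = 134210*435843 = 58494489030)
v + S(W(15)) = 58494489030 + 2*(-5)*(-405 - 5) = 58494489030 + 2*(-5)*(-410) = 58494489030 + 4100 = 58494493130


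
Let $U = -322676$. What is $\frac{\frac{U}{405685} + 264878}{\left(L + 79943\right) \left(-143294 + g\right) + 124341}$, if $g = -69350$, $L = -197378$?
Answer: $\frac{11939634306}{1125639406217165} \approx 1.0607 \cdot 10^{-5}$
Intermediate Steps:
$\frac{\frac{U}{405685} + 264878}{\left(L + 79943\right) \left(-143294 + g\right) + 124341} = \frac{- \frac{322676}{405685} + 264878}{\left(-197378 + 79943\right) \left(-143294 - 69350\right) + 124341} = \frac{\left(-322676\right) \frac{1}{405685} + 264878}{\left(-117435\right) \left(-212644\right) + 124341} = \frac{- \frac{322676}{405685} + 264878}{24971848140 + 124341} = \frac{107456708754}{405685 \cdot 24971972481} = \frac{107456708754}{405685} \cdot \frac{1}{24971972481} = \frac{11939634306}{1125639406217165}$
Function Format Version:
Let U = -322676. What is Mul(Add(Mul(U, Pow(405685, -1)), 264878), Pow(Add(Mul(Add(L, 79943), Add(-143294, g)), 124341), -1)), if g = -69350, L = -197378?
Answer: Rational(11939634306, 1125639406217165) ≈ 1.0607e-5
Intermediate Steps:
Mul(Add(Mul(U, Pow(405685, -1)), 264878), Pow(Add(Mul(Add(L, 79943), Add(-143294, g)), 124341), -1)) = Mul(Add(Mul(-322676, Pow(405685, -1)), 264878), Pow(Add(Mul(Add(-197378, 79943), Add(-143294, -69350)), 124341), -1)) = Mul(Add(Mul(-322676, Rational(1, 405685)), 264878), Pow(Add(Mul(-117435, -212644), 124341), -1)) = Mul(Add(Rational(-322676, 405685), 264878), Pow(Add(24971848140, 124341), -1)) = Mul(Rational(107456708754, 405685), Pow(24971972481, -1)) = Mul(Rational(107456708754, 405685), Rational(1, 24971972481)) = Rational(11939634306, 1125639406217165)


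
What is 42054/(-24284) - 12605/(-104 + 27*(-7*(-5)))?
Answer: -170733617/10211422 ≈ -16.720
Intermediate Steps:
42054/(-24284) - 12605/(-104 + 27*(-7*(-5))) = 42054*(-1/24284) - 12605/(-104 + 27*35) = -21027/12142 - 12605/(-104 + 945) = -21027/12142 - 12605/841 = -170733617/10211422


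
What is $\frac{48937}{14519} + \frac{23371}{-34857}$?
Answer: $\frac{1366473460}{506088783} \approx 2.7001$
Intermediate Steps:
$\frac{48937}{14519} + \frac{23371}{-34857} = 48937 \cdot \frac{1}{14519} + 23371 \left(- \frac{1}{34857}\right) = \frac{48937}{14519} - \frac{23371}{34857} = \frac{1366473460}{506088783}$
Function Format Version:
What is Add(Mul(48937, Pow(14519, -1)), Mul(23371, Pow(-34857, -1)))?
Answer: Rational(1366473460, 506088783) ≈ 2.7001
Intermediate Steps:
Add(Mul(48937, Pow(14519, -1)), Mul(23371, Pow(-34857, -1))) = Add(Mul(48937, Rational(1, 14519)), Mul(23371, Rational(-1, 34857))) = Add(Rational(48937, 14519), Rational(-23371, 34857)) = Rational(1366473460, 506088783)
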